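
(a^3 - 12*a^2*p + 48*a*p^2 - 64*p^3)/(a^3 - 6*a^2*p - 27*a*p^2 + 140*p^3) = (-a^2 + 8*a*p - 16*p^2)/(-a^2 + 2*a*p + 35*p^2)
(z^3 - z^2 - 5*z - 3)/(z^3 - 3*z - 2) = (z - 3)/(z - 2)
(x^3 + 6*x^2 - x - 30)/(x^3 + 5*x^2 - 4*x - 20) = (x + 3)/(x + 2)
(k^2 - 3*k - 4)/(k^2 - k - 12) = (k + 1)/(k + 3)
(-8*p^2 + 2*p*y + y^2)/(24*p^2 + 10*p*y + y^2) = (-2*p + y)/(6*p + y)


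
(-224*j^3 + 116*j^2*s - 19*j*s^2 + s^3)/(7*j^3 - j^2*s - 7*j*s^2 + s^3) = (32*j^2 - 12*j*s + s^2)/(-j^2 + s^2)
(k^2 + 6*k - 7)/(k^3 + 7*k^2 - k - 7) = 1/(k + 1)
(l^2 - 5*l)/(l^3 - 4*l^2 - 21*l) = (5 - l)/(-l^2 + 4*l + 21)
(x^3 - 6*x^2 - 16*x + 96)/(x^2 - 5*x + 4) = (x^2 - 2*x - 24)/(x - 1)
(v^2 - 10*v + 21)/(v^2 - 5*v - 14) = (v - 3)/(v + 2)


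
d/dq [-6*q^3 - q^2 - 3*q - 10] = -18*q^2 - 2*q - 3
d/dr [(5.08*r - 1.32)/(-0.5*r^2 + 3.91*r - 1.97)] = (2.54*r^2 - 1.32*r - 4.8464)/(0.25*r^4 - 3.91*r^3 + 17.2581*r^2 - 15.4054*r + 3.8809)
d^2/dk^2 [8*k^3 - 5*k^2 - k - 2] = 48*k - 10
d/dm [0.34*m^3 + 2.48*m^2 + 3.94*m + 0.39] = 1.02*m^2 + 4.96*m + 3.94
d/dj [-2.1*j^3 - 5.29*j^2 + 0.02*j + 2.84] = -6.3*j^2 - 10.58*j + 0.02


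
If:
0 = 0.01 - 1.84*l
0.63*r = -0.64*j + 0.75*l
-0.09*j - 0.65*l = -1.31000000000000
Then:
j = 14.52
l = 0.01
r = -14.74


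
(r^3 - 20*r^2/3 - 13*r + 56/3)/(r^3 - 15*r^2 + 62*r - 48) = (r + 7/3)/(r - 6)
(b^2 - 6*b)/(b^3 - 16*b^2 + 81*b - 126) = b/(b^2 - 10*b + 21)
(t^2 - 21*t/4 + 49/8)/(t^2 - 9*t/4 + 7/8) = (2*t - 7)/(2*t - 1)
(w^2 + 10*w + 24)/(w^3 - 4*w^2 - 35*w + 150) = (w + 4)/(w^2 - 10*w + 25)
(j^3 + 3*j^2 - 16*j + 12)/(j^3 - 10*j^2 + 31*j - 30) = (j^2 + 5*j - 6)/(j^2 - 8*j + 15)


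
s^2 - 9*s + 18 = (s - 6)*(s - 3)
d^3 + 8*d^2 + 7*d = d*(d + 1)*(d + 7)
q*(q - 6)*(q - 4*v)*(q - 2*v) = q^4 - 6*q^3*v - 6*q^3 + 8*q^2*v^2 + 36*q^2*v - 48*q*v^2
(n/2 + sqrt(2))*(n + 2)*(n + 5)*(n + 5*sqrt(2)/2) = n^4/2 + 9*sqrt(2)*n^3/4 + 7*n^3/2 + 10*n^2 + 63*sqrt(2)*n^2/4 + 45*sqrt(2)*n/2 + 35*n + 50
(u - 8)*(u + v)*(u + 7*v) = u^3 + 8*u^2*v - 8*u^2 + 7*u*v^2 - 64*u*v - 56*v^2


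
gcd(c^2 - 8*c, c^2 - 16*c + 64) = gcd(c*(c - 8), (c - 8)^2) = c - 8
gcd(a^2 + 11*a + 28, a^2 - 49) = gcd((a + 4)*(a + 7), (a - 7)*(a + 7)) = a + 7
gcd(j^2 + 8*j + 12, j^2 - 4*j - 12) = j + 2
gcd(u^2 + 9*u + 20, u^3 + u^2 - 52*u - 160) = u^2 + 9*u + 20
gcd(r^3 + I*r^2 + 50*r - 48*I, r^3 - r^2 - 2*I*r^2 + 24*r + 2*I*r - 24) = r - 6*I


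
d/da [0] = 0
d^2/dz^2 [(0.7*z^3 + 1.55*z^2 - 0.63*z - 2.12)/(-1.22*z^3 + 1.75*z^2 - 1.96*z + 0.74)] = (-7.60304*z^6 + 15.669192*z^5 + 44.449236*z^4 - 105.362362*z^3 + 94.331412*z^2 - 39.341004*z + 10.927528)/(1.815848*z^9 - 7.8141*z^8 + 19.960542*z^7 - 33.771223*z^6 + 41.547156*z^5 - 37.584078*z^4 + 24.762952*z^3 - 11.403252*z^2 + 3.219888*z - 0.405224)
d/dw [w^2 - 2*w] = 2*w - 2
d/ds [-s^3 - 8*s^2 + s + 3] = -3*s^2 - 16*s + 1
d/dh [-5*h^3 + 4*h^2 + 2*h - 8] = -15*h^2 + 8*h + 2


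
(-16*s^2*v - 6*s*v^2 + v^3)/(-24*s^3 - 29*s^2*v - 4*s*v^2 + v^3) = v*(2*s + v)/(3*s^2 + 4*s*v + v^2)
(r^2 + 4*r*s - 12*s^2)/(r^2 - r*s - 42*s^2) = (r - 2*s)/(r - 7*s)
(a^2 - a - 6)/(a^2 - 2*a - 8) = (a - 3)/(a - 4)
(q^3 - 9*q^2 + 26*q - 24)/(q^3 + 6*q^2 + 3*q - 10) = (q^3 - 9*q^2 + 26*q - 24)/(q^3 + 6*q^2 + 3*q - 10)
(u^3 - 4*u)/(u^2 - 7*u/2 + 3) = 2*u*(u + 2)/(2*u - 3)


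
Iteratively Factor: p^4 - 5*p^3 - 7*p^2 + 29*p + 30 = (p - 3)*(p^3 - 2*p^2 - 13*p - 10) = (p - 3)*(p + 2)*(p^2 - 4*p - 5) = (p - 5)*(p - 3)*(p + 2)*(p + 1)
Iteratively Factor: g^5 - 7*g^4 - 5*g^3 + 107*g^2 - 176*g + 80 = (g - 5)*(g^4 - 2*g^3 - 15*g^2 + 32*g - 16) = (g - 5)*(g - 1)*(g^3 - g^2 - 16*g + 16) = (g - 5)*(g - 4)*(g - 1)*(g^2 + 3*g - 4) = (g - 5)*(g - 4)*(g - 1)*(g + 4)*(g - 1)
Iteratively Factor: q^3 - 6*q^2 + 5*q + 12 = (q - 3)*(q^2 - 3*q - 4) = (q - 3)*(q + 1)*(q - 4)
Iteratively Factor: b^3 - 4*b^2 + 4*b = (b - 2)*(b^2 - 2*b) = b*(b - 2)*(b - 2)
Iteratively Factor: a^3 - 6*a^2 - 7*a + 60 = (a - 5)*(a^2 - a - 12) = (a - 5)*(a + 3)*(a - 4)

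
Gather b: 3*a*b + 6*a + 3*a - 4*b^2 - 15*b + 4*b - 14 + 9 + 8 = 9*a - 4*b^2 + b*(3*a - 11) + 3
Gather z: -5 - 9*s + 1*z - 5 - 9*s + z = -18*s + 2*z - 10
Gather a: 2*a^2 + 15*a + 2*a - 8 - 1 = 2*a^2 + 17*a - 9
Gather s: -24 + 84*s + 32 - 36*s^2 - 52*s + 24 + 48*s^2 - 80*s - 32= 12*s^2 - 48*s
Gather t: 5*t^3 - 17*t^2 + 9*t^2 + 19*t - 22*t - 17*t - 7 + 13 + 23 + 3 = 5*t^3 - 8*t^2 - 20*t + 32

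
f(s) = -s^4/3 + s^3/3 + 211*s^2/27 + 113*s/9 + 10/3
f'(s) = -4*s^3/3 + s^2 + 422*s/27 + 113/9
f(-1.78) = 0.52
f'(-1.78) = -4.58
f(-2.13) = 1.96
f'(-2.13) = -3.31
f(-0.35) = -0.12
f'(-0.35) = 7.26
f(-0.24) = 0.76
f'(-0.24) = 8.88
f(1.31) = 32.96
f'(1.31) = 31.75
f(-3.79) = -18.92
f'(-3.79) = 40.27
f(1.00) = 23.70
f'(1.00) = 27.85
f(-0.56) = -1.34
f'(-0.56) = 4.35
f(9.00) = -1194.67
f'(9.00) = -737.78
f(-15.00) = -16426.67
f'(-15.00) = 4503.11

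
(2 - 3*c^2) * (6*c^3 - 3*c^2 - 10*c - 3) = -18*c^5 + 9*c^4 + 42*c^3 + 3*c^2 - 20*c - 6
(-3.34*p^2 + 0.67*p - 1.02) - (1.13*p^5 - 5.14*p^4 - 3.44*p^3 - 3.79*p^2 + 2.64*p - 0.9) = -1.13*p^5 + 5.14*p^4 + 3.44*p^3 + 0.45*p^2 - 1.97*p - 0.12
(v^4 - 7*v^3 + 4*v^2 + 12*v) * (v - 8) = v^5 - 15*v^4 + 60*v^3 - 20*v^2 - 96*v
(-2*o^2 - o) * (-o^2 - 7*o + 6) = 2*o^4 + 15*o^3 - 5*o^2 - 6*o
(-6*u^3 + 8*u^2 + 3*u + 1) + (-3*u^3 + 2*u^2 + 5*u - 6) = -9*u^3 + 10*u^2 + 8*u - 5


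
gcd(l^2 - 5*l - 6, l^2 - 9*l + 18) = l - 6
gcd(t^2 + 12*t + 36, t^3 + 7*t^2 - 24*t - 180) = t^2 + 12*t + 36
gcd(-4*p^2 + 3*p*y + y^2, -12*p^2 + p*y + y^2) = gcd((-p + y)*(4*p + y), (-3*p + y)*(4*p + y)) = 4*p + y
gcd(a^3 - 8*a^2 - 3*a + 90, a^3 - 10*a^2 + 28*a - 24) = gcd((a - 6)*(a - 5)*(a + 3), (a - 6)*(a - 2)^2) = a - 6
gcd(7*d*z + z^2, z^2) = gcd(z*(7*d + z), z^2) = z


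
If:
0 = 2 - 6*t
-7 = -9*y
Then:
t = 1/3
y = 7/9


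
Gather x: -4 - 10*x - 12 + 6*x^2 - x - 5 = 6*x^2 - 11*x - 21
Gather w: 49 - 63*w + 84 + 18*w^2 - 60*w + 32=18*w^2 - 123*w + 165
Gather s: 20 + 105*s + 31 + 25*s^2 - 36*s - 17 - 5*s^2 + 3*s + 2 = 20*s^2 + 72*s + 36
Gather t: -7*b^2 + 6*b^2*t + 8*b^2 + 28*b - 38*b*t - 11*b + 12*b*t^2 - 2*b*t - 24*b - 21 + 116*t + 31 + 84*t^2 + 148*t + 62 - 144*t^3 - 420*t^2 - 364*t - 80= b^2 - 7*b - 144*t^3 + t^2*(12*b - 336) + t*(6*b^2 - 40*b - 100) - 8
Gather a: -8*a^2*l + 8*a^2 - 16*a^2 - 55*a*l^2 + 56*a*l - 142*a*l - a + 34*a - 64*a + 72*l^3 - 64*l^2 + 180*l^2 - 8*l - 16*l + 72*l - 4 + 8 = a^2*(-8*l - 8) + a*(-55*l^2 - 86*l - 31) + 72*l^3 + 116*l^2 + 48*l + 4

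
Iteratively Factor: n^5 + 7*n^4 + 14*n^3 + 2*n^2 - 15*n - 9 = (n + 3)*(n^4 + 4*n^3 + 2*n^2 - 4*n - 3) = (n + 1)*(n + 3)*(n^3 + 3*n^2 - n - 3) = (n - 1)*(n + 1)*(n + 3)*(n^2 + 4*n + 3) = (n - 1)*(n + 1)^2*(n + 3)*(n + 3)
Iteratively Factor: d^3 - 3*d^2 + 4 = (d + 1)*(d^2 - 4*d + 4) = (d - 2)*(d + 1)*(d - 2)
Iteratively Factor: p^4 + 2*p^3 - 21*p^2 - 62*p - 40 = (p - 5)*(p^3 + 7*p^2 + 14*p + 8) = (p - 5)*(p + 2)*(p^2 + 5*p + 4) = (p - 5)*(p + 2)*(p + 4)*(p + 1)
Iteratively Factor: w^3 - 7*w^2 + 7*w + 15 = (w - 3)*(w^2 - 4*w - 5) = (w - 3)*(w + 1)*(w - 5)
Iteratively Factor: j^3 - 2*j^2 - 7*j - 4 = (j - 4)*(j^2 + 2*j + 1) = (j - 4)*(j + 1)*(j + 1)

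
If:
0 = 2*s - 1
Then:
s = 1/2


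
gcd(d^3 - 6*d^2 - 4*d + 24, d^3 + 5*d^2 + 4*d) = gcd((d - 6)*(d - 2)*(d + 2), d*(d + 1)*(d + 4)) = 1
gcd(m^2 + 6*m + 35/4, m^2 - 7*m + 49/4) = 1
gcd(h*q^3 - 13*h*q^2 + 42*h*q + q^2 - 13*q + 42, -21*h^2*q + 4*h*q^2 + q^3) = 1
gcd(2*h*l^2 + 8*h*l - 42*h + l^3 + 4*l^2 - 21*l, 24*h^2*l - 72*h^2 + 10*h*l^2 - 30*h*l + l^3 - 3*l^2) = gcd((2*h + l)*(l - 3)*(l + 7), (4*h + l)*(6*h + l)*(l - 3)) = l - 3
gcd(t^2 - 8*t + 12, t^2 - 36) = t - 6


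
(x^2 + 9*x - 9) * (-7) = -7*x^2 - 63*x + 63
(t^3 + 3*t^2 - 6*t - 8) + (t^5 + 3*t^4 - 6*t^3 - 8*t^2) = t^5 + 3*t^4 - 5*t^3 - 5*t^2 - 6*t - 8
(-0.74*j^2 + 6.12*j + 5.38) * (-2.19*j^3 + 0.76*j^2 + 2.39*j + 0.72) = 1.6206*j^5 - 13.9652*j^4 - 8.8996*j^3 + 18.1828*j^2 + 17.2646*j + 3.8736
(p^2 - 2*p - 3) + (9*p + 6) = p^2 + 7*p + 3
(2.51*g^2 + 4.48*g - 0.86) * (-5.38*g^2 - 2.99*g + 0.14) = -13.5038*g^4 - 31.6073*g^3 - 8.417*g^2 + 3.1986*g - 0.1204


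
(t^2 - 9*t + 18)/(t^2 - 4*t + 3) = (t - 6)/(t - 1)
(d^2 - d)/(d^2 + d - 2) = d/(d + 2)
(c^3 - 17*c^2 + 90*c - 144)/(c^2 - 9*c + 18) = c - 8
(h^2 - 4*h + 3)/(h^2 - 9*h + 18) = (h - 1)/(h - 6)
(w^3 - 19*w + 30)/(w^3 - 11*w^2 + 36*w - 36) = (w + 5)/(w - 6)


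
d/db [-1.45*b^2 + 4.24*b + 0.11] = 4.24 - 2.9*b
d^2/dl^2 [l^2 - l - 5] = 2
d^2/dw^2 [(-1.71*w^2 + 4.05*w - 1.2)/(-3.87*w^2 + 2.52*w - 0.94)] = (-2.8421709430404e-14*w^4 - 87.959682*w^3 + 70.509852*w^2 + 18.18126*w - 9.655128)/(57.960603*w^6 - 113.225364*w^5 + 115.963002*w^4 - 71.006544*w^3 + 28.166724*w^2 - 6.680016*w + 0.830584)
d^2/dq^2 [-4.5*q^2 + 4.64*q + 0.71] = -9.00000000000000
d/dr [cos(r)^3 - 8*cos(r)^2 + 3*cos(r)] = (-3*cos(r)^2 + 16*cos(r) - 3)*sin(r)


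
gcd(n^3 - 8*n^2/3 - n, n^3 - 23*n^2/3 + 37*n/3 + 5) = n^2 - 8*n/3 - 1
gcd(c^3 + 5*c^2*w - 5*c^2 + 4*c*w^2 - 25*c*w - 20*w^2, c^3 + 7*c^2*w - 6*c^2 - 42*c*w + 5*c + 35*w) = c - 5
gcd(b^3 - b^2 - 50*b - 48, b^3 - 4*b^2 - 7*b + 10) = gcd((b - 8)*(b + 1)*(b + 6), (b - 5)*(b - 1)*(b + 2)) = 1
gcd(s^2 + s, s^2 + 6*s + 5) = s + 1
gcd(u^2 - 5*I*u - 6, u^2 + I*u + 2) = 1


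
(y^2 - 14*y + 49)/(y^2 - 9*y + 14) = (y - 7)/(y - 2)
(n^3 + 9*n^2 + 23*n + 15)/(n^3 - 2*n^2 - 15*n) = (n^2 + 6*n + 5)/(n*(n - 5))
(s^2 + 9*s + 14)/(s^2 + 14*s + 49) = (s + 2)/(s + 7)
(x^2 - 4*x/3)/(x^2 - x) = (x - 4/3)/(x - 1)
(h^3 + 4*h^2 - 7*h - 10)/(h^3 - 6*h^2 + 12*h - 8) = (h^2 + 6*h + 5)/(h^2 - 4*h + 4)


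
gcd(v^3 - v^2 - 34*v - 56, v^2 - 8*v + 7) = v - 7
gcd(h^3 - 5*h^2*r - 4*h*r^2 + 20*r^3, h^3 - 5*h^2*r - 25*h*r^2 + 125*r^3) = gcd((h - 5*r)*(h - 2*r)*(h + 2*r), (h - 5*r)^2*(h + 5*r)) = -h + 5*r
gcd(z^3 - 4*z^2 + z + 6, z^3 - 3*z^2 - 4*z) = z + 1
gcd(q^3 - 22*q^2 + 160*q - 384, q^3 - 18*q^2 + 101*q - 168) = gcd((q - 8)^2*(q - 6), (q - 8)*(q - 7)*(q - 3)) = q - 8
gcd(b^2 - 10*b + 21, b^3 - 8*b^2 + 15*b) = b - 3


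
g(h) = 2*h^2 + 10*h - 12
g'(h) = 4*h + 10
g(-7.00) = 16.00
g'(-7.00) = -18.00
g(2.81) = 31.89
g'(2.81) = 21.24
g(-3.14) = -23.68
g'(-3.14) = -2.56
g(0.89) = -1.52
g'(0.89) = 13.56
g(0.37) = -8.03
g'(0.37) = 11.48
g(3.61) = 50.16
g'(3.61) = 24.44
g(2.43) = 24.11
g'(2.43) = 19.72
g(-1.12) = -20.69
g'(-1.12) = 5.52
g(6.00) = 120.00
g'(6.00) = 34.00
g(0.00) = -12.00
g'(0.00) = 10.00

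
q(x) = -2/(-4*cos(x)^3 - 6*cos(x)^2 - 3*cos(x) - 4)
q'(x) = -2*(-12*sin(x)*cos(x)^2 - 12*sin(x)*cos(x) - 3*sin(x))/(-4*cos(x)^3 - 6*cos(x)^2 - 3*cos(x) - 4)^2 = 6*(2*cos(x) + 1)^2*sin(x)/(6*cos(x) + 3*cos(2*x) + cos(3*x) + 7)^2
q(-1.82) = 0.56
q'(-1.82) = -0.12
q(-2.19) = 0.57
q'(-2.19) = -0.01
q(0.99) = 0.25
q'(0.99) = 0.34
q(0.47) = 0.14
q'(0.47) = 0.10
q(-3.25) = 0.66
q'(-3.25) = 0.07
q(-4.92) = 0.41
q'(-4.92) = 0.49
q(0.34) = 0.13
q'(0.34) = 0.07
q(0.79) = 0.19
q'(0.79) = 0.23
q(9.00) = 0.62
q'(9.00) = 0.16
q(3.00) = 0.66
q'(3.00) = 0.09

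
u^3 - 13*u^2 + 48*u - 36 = (u - 6)^2*(u - 1)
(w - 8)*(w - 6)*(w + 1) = w^3 - 13*w^2 + 34*w + 48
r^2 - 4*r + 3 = (r - 3)*(r - 1)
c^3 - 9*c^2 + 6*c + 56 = (c - 7)*(c - 4)*(c + 2)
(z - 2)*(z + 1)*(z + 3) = z^3 + 2*z^2 - 5*z - 6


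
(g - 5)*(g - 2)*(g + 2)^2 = g^4 - 3*g^3 - 14*g^2 + 12*g + 40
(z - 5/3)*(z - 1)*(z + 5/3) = z^3 - z^2 - 25*z/9 + 25/9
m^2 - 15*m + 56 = (m - 8)*(m - 7)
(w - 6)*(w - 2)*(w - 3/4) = w^3 - 35*w^2/4 + 18*w - 9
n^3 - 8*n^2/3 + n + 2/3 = (n - 2)*(n - 1)*(n + 1/3)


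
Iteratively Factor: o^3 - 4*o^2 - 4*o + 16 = (o + 2)*(o^2 - 6*o + 8) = (o - 4)*(o + 2)*(o - 2)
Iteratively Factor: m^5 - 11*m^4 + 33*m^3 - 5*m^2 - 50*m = (m)*(m^4 - 11*m^3 + 33*m^2 - 5*m - 50) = m*(m - 5)*(m^3 - 6*m^2 + 3*m + 10) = m*(m - 5)^2*(m^2 - m - 2) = m*(m - 5)^2*(m - 2)*(m + 1)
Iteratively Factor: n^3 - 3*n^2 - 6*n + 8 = (n - 4)*(n^2 + n - 2) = (n - 4)*(n + 2)*(n - 1)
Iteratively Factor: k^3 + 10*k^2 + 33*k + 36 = (k + 3)*(k^2 + 7*k + 12) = (k + 3)^2*(k + 4)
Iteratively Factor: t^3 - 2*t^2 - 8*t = (t + 2)*(t^2 - 4*t) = t*(t + 2)*(t - 4)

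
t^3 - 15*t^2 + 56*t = t*(t - 8)*(t - 7)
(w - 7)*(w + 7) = w^2 - 49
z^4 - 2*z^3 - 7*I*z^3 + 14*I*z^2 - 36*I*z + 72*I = (z - 2)*(z - 6*I)*(z - 3*I)*(z + 2*I)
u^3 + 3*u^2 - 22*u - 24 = (u - 4)*(u + 1)*(u + 6)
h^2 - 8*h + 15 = (h - 5)*(h - 3)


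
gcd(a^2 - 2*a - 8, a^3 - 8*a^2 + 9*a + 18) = 1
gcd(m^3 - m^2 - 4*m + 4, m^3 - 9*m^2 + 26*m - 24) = m - 2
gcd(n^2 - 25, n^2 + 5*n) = n + 5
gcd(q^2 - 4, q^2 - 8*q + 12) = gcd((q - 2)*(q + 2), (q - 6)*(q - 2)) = q - 2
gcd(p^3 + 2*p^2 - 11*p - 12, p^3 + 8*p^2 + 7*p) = p + 1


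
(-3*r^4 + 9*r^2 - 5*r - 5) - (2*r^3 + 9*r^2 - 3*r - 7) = -3*r^4 - 2*r^3 - 2*r + 2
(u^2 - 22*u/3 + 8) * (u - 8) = u^3 - 46*u^2/3 + 200*u/3 - 64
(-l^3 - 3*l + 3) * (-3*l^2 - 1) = 3*l^5 + 10*l^3 - 9*l^2 + 3*l - 3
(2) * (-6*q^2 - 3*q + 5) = -12*q^2 - 6*q + 10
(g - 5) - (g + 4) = -9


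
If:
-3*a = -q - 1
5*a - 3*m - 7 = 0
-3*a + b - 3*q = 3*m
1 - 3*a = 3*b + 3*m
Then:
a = 38/59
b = 56/59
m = -223/177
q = 55/59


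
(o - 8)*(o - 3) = o^2 - 11*o + 24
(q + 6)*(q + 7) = q^2 + 13*q + 42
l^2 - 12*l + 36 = (l - 6)^2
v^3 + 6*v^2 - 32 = (v - 2)*(v + 4)^2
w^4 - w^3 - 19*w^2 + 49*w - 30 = (w - 3)*(w - 2)*(w - 1)*(w + 5)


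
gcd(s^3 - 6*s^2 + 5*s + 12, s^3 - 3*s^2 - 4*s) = s^2 - 3*s - 4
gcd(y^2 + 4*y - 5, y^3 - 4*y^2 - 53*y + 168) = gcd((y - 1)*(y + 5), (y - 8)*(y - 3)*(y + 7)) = 1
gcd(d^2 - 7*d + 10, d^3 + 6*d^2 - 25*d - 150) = d - 5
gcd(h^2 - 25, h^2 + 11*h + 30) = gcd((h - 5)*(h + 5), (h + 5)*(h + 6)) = h + 5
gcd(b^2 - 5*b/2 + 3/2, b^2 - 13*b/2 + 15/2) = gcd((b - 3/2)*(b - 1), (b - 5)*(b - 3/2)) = b - 3/2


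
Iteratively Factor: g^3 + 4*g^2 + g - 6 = (g + 2)*(g^2 + 2*g - 3) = (g + 2)*(g + 3)*(g - 1)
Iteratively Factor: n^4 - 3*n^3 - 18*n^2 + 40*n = (n)*(n^3 - 3*n^2 - 18*n + 40) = n*(n + 4)*(n^2 - 7*n + 10) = n*(n - 5)*(n + 4)*(n - 2)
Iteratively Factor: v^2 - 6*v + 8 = (v - 2)*(v - 4)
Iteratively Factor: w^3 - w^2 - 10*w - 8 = (w - 4)*(w^2 + 3*w + 2) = (w - 4)*(w + 1)*(w + 2)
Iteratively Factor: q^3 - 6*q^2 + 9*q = (q)*(q^2 - 6*q + 9) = q*(q - 3)*(q - 3)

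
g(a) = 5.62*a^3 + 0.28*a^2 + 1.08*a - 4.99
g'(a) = 16.86*a^2 + 0.56*a + 1.08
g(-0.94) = -10.43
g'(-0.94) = 15.45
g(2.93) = 141.94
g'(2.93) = 147.46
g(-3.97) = -356.51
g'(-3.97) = 264.59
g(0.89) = 0.15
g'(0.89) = 14.93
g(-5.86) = -1132.62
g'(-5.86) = 576.76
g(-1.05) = -12.32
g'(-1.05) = 19.08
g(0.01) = -4.98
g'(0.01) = 1.09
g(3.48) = 239.01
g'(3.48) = 207.21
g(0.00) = -4.99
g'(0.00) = 1.08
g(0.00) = -4.99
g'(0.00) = 1.08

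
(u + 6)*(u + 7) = u^2 + 13*u + 42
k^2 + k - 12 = (k - 3)*(k + 4)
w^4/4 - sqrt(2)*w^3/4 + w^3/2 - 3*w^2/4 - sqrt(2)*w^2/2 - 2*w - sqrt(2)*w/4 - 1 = (w/2 + 1/2)*(w/2 + sqrt(2)/2)*(w + 1)*(w - 2*sqrt(2))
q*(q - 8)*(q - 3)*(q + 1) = q^4 - 10*q^3 + 13*q^2 + 24*q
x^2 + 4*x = x*(x + 4)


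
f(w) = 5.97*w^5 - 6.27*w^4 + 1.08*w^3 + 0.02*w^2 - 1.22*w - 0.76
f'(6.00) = 33383.98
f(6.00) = 38522.72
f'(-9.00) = 214390.03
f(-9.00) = -394435.48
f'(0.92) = 3.41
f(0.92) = -1.58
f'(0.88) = 2.13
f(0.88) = -1.69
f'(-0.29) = -0.14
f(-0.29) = -0.49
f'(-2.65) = 1960.22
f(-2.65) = -1106.89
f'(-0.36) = 0.86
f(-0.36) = -0.51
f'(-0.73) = 18.71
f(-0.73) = -3.30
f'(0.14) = -1.21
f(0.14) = -0.93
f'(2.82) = 1349.95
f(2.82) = 688.34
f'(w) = 29.85*w^4 - 25.08*w^3 + 3.24*w^2 + 0.04*w - 1.22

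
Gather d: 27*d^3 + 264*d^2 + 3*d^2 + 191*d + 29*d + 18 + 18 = 27*d^3 + 267*d^2 + 220*d + 36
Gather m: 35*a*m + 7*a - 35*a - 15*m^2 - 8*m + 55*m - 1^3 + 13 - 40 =-28*a - 15*m^2 + m*(35*a + 47) - 28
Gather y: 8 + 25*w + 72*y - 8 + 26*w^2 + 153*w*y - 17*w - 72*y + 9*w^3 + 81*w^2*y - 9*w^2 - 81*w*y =9*w^3 + 17*w^2 + 8*w + y*(81*w^2 + 72*w)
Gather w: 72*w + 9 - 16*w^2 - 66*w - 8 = -16*w^2 + 6*w + 1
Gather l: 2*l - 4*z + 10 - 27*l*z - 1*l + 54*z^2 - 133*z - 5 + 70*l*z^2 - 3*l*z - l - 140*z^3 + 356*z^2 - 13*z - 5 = l*(70*z^2 - 30*z) - 140*z^3 + 410*z^2 - 150*z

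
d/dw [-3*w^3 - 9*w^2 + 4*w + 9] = -9*w^2 - 18*w + 4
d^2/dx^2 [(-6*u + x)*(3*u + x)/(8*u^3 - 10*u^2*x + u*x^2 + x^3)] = 2*(-1832*u^6 + 1044*u^5*x + 606*u^4*x^2 - 223*u^3*x^3 - 87*u^2*x^4 - 9*u*x^5 + x^6)/(512*u^9 - 1920*u^8*x + 2592*u^7*x^2 - 1288*u^6*x^3 - 156*u^5*x^4 + 318*u^4*x^5 - 35*u^3*x^6 - 27*u^2*x^7 + 3*u*x^8 + x^9)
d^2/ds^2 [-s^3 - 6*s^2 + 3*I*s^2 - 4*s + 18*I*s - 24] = -6*s - 12 + 6*I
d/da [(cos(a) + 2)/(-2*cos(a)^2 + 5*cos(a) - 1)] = (-8*cos(a) - cos(2*a) + 10)*sin(a)/(-5*cos(a) + cos(2*a) + 2)^2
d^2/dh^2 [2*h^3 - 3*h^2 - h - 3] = 12*h - 6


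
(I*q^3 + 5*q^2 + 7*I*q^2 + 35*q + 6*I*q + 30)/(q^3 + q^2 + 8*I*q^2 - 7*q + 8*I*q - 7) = (I*q^2 + q*(5 + 6*I) + 30)/(q^2 + 8*I*q - 7)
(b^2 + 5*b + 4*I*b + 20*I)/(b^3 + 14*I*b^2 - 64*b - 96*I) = (b + 5)/(b^2 + 10*I*b - 24)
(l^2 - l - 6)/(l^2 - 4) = (l - 3)/(l - 2)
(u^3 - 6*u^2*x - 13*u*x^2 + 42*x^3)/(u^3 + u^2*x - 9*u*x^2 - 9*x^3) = (-u^2 + 9*u*x - 14*x^2)/(-u^2 + 2*u*x + 3*x^2)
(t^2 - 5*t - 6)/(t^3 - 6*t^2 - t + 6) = 1/(t - 1)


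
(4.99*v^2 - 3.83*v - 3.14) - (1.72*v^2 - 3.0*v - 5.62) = 3.27*v^2 - 0.83*v + 2.48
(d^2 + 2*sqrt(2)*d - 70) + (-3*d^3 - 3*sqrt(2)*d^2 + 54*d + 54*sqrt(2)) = -3*d^3 - 3*sqrt(2)*d^2 + d^2 + 2*sqrt(2)*d + 54*d - 70 + 54*sqrt(2)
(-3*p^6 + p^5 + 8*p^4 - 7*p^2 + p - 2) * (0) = 0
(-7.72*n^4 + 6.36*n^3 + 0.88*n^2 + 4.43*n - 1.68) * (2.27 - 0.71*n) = 5.4812*n^5 - 22.04*n^4 + 13.8124*n^3 - 1.1477*n^2 + 11.2489*n - 3.8136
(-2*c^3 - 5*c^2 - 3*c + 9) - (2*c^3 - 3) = -4*c^3 - 5*c^2 - 3*c + 12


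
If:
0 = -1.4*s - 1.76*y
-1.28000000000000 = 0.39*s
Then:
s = -3.28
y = 2.61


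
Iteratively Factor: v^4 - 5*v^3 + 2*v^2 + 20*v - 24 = (v - 3)*(v^3 - 2*v^2 - 4*v + 8) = (v - 3)*(v + 2)*(v^2 - 4*v + 4) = (v - 3)*(v - 2)*(v + 2)*(v - 2)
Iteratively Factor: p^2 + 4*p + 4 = (p + 2)*(p + 2)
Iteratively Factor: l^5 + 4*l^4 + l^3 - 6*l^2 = (l + 3)*(l^4 + l^3 - 2*l^2) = l*(l + 3)*(l^3 + l^2 - 2*l) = l*(l + 2)*(l + 3)*(l^2 - l) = l*(l - 1)*(l + 2)*(l + 3)*(l)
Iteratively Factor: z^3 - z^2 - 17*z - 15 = (z + 1)*(z^2 - 2*z - 15) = (z - 5)*(z + 1)*(z + 3)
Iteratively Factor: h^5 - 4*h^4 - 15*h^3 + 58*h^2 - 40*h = (h)*(h^4 - 4*h^3 - 15*h^2 + 58*h - 40) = h*(h - 2)*(h^3 - 2*h^2 - 19*h + 20) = h*(h - 2)*(h + 4)*(h^2 - 6*h + 5) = h*(h - 5)*(h - 2)*(h + 4)*(h - 1)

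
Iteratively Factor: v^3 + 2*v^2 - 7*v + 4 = (v - 1)*(v^2 + 3*v - 4) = (v - 1)^2*(v + 4)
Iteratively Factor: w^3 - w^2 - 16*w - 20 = (w - 5)*(w^2 + 4*w + 4) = (w - 5)*(w + 2)*(w + 2)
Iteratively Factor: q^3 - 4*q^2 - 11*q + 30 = (q - 2)*(q^2 - 2*q - 15) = (q - 5)*(q - 2)*(q + 3)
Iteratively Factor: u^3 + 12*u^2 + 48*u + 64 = (u + 4)*(u^2 + 8*u + 16) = (u + 4)^2*(u + 4)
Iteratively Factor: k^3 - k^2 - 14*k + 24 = (k - 2)*(k^2 + k - 12) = (k - 3)*(k - 2)*(k + 4)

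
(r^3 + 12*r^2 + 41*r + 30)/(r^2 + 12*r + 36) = (r^2 + 6*r + 5)/(r + 6)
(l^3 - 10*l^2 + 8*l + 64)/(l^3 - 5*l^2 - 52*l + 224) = (l + 2)/(l + 7)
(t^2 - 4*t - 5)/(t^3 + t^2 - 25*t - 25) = 1/(t + 5)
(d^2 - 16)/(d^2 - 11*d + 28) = (d + 4)/(d - 7)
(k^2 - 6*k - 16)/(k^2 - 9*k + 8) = (k + 2)/(k - 1)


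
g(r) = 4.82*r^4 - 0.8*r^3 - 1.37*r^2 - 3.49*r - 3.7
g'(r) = 19.28*r^3 - 2.4*r^2 - 2.74*r - 3.49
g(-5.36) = 4077.22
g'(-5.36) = -3026.69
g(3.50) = 656.30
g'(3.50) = 784.15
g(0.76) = -5.89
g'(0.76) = 1.50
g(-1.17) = 8.82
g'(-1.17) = -34.45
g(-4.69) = 2397.12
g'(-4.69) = -2032.39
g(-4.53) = 2088.10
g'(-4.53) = -1832.59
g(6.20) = 6853.53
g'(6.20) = 4482.23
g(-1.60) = 33.24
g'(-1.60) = -84.22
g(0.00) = -3.70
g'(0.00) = -3.49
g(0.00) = -3.70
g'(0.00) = -3.49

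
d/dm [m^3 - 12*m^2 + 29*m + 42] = 3*m^2 - 24*m + 29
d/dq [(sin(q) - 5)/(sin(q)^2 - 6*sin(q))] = (-cos(q) + 10/tan(q) - 30*cos(q)/sin(q)^2)/(sin(q) - 6)^2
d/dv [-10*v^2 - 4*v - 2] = -20*v - 4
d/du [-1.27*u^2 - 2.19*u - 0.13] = -2.54*u - 2.19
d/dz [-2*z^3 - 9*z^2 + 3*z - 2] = -6*z^2 - 18*z + 3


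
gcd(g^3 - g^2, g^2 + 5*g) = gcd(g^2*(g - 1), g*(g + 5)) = g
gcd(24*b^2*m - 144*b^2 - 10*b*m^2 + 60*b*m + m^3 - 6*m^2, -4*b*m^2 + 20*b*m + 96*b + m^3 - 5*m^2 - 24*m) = 4*b - m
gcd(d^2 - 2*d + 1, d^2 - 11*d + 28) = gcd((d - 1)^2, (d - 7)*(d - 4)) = 1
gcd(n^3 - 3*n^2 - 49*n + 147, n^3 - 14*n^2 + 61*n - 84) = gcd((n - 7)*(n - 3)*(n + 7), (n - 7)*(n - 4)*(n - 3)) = n^2 - 10*n + 21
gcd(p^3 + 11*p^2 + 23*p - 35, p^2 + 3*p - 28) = p + 7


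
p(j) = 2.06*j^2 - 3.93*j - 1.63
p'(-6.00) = -28.65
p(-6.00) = 96.11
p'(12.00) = 45.51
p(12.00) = 247.85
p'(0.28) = -2.78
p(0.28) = -2.57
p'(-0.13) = -4.47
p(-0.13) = -1.08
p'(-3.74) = -19.34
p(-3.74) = 41.88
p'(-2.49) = -14.19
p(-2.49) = 20.93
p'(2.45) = 6.16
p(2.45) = 1.11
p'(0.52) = -1.79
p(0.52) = -3.12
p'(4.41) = 14.24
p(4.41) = 21.10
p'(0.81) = -0.59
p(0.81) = -3.46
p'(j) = 4.12*j - 3.93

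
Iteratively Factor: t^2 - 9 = (t - 3)*(t + 3)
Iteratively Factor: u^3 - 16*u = (u)*(u^2 - 16) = u*(u - 4)*(u + 4)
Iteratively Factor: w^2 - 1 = (w - 1)*(w + 1)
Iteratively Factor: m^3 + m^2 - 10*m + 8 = (m - 2)*(m^2 + 3*m - 4) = (m - 2)*(m - 1)*(m + 4)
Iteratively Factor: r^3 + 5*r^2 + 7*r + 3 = (r + 3)*(r^2 + 2*r + 1) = (r + 1)*(r + 3)*(r + 1)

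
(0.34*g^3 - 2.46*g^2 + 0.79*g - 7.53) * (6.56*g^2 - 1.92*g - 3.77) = 2.2304*g^5 - 16.7904*g^4 + 8.6238*g^3 - 41.6394*g^2 + 11.4793*g + 28.3881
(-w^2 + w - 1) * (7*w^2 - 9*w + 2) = -7*w^4 + 16*w^3 - 18*w^2 + 11*w - 2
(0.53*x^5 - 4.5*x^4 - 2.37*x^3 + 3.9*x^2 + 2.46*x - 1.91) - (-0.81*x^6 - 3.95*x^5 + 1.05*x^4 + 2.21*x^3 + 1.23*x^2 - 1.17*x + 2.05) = 0.81*x^6 + 4.48*x^5 - 5.55*x^4 - 4.58*x^3 + 2.67*x^2 + 3.63*x - 3.96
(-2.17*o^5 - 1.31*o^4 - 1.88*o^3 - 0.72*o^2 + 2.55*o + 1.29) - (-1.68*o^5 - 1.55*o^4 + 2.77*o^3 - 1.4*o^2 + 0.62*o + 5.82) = -0.49*o^5 + 0.24*o^4 - 4.65*o^3 + 0.68*o^2 + 1.93*o - 4.53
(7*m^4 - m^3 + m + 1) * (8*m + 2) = 56*m^5 + 6*m^4 - 2*m^3 + 8*m^2 + 10*m + 2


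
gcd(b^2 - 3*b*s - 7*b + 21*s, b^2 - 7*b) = b - 7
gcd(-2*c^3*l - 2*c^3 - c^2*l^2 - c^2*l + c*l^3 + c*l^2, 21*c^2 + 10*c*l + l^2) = 1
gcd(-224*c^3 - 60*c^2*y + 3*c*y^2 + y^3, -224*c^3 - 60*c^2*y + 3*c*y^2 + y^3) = -224*c^3 - 60*c^2*y + 3*c*y^2 + y^3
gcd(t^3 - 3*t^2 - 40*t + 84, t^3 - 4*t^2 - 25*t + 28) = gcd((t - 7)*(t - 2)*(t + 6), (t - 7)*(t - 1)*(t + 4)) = t - 7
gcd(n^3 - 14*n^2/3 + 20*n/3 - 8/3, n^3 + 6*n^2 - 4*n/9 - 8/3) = n - 2/3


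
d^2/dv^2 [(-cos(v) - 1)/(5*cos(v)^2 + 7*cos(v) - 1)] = 2*(225*(1 - cos(2*v))^2*cos(v) + 65*(1 - cos(2*v))^2 - 723*cos(v) + 112*cos(2*v) + 285*cos(3*v) - 50*cos(5*v) - 636)/(14*cos(v) + 5*cos(2*v) + 3)^3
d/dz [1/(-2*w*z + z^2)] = 2*(w - z)/(z^2*(2*w - z)^2)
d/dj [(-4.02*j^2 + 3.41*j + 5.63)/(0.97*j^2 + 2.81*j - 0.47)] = (-14.6039*j^2 - 7.1434*j - 17.423)/(0.9409*j^4 + 5.4514*j^3 + 6.9843*j^2 - 2.6414*j + 0.2209)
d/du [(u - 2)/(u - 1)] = (u - 1)^(-2)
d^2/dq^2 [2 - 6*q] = 0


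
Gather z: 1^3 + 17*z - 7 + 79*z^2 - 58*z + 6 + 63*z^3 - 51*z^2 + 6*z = 63*z^3 + 28*z^2 - 35*z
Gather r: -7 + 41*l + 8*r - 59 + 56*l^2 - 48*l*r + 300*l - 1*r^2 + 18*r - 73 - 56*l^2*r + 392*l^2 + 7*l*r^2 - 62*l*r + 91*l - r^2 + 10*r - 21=448*l^2 + 432*l + r^2*(7*l - 2) + r*(-56*l^2 - 110*l + 36) - 160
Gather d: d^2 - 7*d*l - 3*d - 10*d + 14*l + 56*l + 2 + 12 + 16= d^2 + d*(-7*l - 13) + 70*l + 30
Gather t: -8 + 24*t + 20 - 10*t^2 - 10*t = -10*t^2 + 14*t + 12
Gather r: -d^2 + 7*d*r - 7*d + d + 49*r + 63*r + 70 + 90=-d^2 - 6*d + r*(7*d + 112) + 160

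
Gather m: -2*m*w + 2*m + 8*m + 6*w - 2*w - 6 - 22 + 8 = m*(10 - 2*w) + 4*w - 20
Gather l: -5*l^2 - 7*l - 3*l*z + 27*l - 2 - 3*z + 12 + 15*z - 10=-5*l^2 + l*(20 - 3*z) + 12*z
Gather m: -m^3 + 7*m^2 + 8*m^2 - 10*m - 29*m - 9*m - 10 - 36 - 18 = -m^3 + 15*m^2 - 48*m - 64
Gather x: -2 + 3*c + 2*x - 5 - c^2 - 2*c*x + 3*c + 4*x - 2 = -c^2 + 6*c + x*(6 - 2*c) - 9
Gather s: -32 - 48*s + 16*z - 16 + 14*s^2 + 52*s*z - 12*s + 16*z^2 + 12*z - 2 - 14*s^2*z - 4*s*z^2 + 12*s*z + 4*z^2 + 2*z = s^2*(14 - 14*z) + s*(-4*z^2 + 64*z - 60) + 20*z^2 + 30*z - 50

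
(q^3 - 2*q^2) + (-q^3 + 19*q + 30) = -2*q^2 + 19*q + 30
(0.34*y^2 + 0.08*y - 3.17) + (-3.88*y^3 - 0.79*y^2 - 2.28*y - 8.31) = -3.88*y^3 - 0.45*y^2 - 2.2*y - 11.48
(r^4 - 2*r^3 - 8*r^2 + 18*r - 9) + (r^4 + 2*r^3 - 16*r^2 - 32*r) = 2*r^4 - 24*r^2 - 14*r - 9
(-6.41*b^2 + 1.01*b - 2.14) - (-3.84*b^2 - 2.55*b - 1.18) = -2.57*b^2 + 3.56*b - 0.96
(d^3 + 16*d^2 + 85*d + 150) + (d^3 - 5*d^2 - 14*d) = 2*d^3 + 11*d^2 + 71*d + 150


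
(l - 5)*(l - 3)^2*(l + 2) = l^4 - 9*l^3 + 17*l^2 + 33*l - 90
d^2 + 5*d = d*(d + 5)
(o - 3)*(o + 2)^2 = o^3 + o^2 - 8*o - 12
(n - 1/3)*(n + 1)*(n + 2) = n^3 + 8*n^2/3 + n - 2/3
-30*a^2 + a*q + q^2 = (-5*a + q)*(6*a + q)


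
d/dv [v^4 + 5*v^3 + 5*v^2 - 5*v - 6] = 4*v^3 + 15*v^2 + 10*v - 5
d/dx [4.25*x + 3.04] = 4.25000000000000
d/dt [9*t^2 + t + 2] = 18*t + 1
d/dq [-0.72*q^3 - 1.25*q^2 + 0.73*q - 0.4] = -2.16*q^2 - 2.5*q + 0.73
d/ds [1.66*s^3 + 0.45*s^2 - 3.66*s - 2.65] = 4.98*s^2 + 0.9*s - 3.66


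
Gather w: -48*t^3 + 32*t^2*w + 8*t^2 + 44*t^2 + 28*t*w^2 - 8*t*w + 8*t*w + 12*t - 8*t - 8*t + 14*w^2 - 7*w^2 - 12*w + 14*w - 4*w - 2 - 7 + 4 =-48*t^3 + 52*t^2 - 4*t + w^2*(28*t + 7) + w*(32*t^2 - 2) - 5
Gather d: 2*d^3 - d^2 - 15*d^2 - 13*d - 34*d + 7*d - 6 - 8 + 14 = 2*d^3 - 16*d^2 - 40*d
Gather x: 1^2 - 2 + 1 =0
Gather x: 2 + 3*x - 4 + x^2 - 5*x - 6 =x^2 - 2*x - 8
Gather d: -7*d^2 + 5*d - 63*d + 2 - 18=-7*d^2 - 58*d - 16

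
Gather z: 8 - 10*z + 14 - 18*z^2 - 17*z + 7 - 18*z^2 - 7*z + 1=-36*z^2 - 34*z + 30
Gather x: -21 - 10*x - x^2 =-x^2 - 10*x - 21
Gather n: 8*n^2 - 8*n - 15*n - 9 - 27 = 8*n^2 - 23*n - 36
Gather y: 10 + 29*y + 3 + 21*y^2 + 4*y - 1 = 21*y^2 + 33*y + 12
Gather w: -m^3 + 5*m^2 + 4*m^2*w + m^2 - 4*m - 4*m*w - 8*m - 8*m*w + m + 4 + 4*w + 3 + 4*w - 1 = -m^3 + 6*m^2 - 11*m + w*(4*m^2 - 12*m + 8) + 6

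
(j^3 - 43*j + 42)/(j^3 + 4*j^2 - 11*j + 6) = (j^2 + j - 42)/(j^2 + 5*j - 6)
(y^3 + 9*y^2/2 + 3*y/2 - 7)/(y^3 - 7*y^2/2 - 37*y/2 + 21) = (y + 2)/(y - 6)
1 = 1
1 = 1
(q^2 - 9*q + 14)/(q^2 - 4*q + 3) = (q^2 - 9*q + 14)/(q^2 - 4*q + 3)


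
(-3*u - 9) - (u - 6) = -4*u - 3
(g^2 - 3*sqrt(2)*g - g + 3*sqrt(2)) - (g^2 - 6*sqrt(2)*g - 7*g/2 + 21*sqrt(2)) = 5*g/2 + 3*sqrt(2)*g - 18*sqrt(2)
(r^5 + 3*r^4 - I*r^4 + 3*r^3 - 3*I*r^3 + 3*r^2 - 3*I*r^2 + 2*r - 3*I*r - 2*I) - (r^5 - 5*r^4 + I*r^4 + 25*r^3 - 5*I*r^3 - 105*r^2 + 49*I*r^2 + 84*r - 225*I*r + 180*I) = 8*r^4 - 2*I*r^4 - 22*r^3 + 2*I*r^3 + 108*r^2 - 52*I*r^2 - 82*r + 222*I*r - 182*I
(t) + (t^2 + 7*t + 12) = t^2 + 8*t + 12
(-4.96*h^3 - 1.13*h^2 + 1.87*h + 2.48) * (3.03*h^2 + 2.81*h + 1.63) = -15.0288*h^5 - 17.3615*h^4 - 5.594*h^3 + 10.9272*h^2 + 10.0169*h + 4.0424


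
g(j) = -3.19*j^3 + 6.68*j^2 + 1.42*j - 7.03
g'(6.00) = -262.94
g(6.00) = -447.07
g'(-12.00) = -1536.98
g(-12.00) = 6450.17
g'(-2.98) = -123.38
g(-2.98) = 132.48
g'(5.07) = -176.84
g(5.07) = -243.85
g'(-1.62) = -45.34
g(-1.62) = 21.76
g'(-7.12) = -578.85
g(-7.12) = 1472.91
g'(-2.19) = -73.74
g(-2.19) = 55.40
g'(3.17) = -52.40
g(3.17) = -37.02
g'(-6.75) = -524.79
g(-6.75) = 1268.82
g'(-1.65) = -46.68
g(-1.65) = 23.14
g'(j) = -9.57*j^2 + 13.36*j + 1.42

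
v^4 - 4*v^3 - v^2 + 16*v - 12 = (v - 3)*(v - 2)*(v - 1)*(v + 2)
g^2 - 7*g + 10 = (g - 5)*(g - 2)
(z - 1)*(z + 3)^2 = z^3 + 5*z^2 + 3*z - 9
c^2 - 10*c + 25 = (c - 5)^2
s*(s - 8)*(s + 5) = s^3 - 3*s^2 - 40*s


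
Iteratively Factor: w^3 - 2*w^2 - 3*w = (w)*(w^2 - 2*w - 3) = w*(w + 1)*(w - 3)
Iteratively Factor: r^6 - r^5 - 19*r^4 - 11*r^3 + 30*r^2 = (r)*(r^5 - r^4 - 19*r^3 - 11*r^2 + 30*r) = r*(r - 1)*(r^4 - 19*r^2 - 30*r) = r^2*(r - 1)*(r^3 - 19*r - 30) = r^2*(r - 1)*(r + 3)*(r^2 - 3*r - 10) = r^2*(r - 1)*(r + 2)*(r + 3)*(r - 5)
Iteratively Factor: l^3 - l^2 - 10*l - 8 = (l + 2)*(l^2 - 3*l - 4) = (l - 4)*(l + 2)*(l + 1)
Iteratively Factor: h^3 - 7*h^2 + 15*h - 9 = (h - 1)*(h^2 - 6*h + 9) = (h - 3)*(h - 1)*(h - 3)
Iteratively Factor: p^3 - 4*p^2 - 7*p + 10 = (p - 1)*(p^2 - 3*p - 10) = (p - 5)*(p - 1)*(p + 2)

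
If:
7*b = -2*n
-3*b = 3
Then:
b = -1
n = 7/2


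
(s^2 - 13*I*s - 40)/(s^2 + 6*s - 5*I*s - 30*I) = (s - 8*I)/(s + 6)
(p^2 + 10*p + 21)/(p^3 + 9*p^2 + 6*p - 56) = (p + 3)/(p^2 + 2*p - 8)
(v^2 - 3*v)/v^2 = (v - 3)/v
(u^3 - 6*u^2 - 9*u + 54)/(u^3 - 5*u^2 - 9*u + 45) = (u - 6)/(u - 5)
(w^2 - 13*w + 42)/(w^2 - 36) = (w - 7)/(w + 6)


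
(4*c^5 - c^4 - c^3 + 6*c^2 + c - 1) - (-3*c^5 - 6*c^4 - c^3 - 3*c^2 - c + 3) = 7*c^5 + 5*c^4 + 9*c^2 + 2*c - 4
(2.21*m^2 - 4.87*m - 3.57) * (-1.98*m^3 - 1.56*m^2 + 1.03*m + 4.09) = -4.3758*m^5 + 6.195*m^4 + 16.9421*m^3 + 9.592*m^2 - 23.5954*m - 14.6013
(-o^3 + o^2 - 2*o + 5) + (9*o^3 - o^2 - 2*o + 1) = 8*o^3 - 4*o + 6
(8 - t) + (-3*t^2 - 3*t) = -3*t^2 - 4*t + 8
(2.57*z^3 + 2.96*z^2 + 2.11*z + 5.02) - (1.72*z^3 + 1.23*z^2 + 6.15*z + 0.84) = 0.85*z^3 + 1.73*z^2 - 4.04*z + 4.18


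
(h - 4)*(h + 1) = h^2 - 3*h - 4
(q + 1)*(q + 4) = q^2 + 5*q + 4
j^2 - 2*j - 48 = (j - 8)*(j + 6)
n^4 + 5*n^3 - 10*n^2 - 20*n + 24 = (n - 2)*(n - 1)*(n + 2)*(n + 6)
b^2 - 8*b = b*(b - 8)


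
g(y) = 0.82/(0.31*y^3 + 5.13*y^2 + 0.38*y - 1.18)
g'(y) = 0.82*(-0.93*y^2 - 10.26*y - 0.38)/(0.31*y^3 + 5.13*y^2 + 0.38*y - 1.18)^2 = (-0.7626*y^2 - 8.4132*y - 0.3116)/(0.31*y^3 + 5.13*y^2 + 0.38*y - 1.18)^2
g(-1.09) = 0.20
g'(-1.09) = 0.47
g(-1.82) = 0.06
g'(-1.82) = 0.07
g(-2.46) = 0.03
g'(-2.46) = 0.03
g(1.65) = 0.06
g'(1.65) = -0.07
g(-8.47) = 0.00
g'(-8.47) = 0.00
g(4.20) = 0.01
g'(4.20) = -0.00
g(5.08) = 0.00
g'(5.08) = -0.00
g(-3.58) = 0.02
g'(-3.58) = 0.01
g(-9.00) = 0.00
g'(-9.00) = 0.00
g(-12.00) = 0.00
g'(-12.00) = -0.00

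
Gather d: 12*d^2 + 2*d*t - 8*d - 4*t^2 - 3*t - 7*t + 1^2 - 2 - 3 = 12*d^2 + d*(2*t - 8) - 4*t^2 - 10*t - 4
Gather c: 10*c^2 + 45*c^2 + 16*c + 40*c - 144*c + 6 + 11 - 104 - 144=55*c^2 - 88*c - 231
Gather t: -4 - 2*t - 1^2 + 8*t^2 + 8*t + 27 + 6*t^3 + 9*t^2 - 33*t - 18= 6*t^3 + 17*t^2 - 27*t + 4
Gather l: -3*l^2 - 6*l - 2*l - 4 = -3*l^2 - 8*l - 4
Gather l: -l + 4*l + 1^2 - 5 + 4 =3*l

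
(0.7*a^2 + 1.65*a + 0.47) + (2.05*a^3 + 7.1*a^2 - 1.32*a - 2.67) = 2.05*a^3 + 7.8*a^2 + 0.33*a - 2.2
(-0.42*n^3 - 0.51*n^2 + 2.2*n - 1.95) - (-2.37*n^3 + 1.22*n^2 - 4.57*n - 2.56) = 1.95*n^3 - 1.73*n^2 + 6.77*n + 0.61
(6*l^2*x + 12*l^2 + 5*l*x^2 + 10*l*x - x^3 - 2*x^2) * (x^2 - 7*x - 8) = 6*l^2*x^3 - 30*l^2*x^2 - 132*l^2*x - 96*l^2 + 5*l*x^4 - 25*l*x^3 - 110*l*x^2 - 80*l*x - x^5 + 5*x^4 + 22*x^3 + 16*x^2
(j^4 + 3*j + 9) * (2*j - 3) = 2*j^5 - 3*j^4 + 6*j^2 + 9*j - 27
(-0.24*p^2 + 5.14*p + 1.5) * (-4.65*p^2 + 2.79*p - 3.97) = 1.116*p^4 - 24.5706*p^3 + 8.3184*p^2 - 16.2208*p - 5.955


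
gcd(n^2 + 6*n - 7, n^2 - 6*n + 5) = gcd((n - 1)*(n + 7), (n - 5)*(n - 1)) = n - 1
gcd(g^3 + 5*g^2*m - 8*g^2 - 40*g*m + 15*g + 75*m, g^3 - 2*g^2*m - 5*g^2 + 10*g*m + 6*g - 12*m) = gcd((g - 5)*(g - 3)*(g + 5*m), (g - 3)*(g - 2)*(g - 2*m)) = g - 3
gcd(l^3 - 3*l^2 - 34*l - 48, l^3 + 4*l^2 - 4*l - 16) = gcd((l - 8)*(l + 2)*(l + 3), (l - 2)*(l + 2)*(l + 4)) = l + 2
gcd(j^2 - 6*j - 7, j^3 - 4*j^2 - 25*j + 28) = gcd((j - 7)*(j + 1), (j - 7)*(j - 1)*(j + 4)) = j - 7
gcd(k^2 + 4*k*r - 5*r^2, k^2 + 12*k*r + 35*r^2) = k + 5*r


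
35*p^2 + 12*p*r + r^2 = (5*p + r)*(7*p + r)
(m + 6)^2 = m^2 + 12*m + 36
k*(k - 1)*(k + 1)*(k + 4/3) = k^4 + 4*k^3/3 - k^2 - 4*k/3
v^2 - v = v*(v - 1)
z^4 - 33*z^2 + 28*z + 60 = (z - 5)*(z - 2)*(z + 1)*(z + 6)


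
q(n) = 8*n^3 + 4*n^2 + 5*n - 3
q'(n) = 24*n^2 + 8*n + 5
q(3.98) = 584.62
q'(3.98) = 417.01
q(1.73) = 59.04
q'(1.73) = 90.67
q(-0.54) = -5.79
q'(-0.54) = 7.68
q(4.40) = 777.91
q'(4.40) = 504.84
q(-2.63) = -134.01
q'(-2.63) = 149.97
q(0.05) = -2.74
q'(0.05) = 5.46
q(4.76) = 974.23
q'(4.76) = 586.86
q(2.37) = 137.81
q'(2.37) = 158.77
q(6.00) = 1899.00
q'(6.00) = 917.00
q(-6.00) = -1617.00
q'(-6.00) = 821.00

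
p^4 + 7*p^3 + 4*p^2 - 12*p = p*(p - 1)*(p + 2)*(p + 6)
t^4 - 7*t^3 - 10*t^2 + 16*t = t*(t - 8)*(t - 1)*(t + 2)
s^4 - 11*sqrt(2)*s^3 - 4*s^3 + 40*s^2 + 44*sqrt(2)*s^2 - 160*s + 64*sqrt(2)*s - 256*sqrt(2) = (s - 4)*(s - 8*sqrt(2))*(s - 4*sqrt(2))*(s + sqrt(2))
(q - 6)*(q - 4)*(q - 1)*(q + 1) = q^4 - 10*q^3 + 23*q^2 + 10*q - 24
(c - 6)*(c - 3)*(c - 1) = c^3 - 10*c^2 + 27*c - 18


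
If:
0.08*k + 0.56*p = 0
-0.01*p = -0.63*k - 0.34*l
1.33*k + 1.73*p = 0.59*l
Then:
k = 0.00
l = 0.00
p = 0.00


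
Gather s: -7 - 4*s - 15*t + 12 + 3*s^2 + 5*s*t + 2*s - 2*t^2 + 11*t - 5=3*s^2 + s*(5*t - 2) - 2*t^2 - 4*t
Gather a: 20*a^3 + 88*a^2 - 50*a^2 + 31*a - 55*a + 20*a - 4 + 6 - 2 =20*a^3 + 38*a^2 - 4*a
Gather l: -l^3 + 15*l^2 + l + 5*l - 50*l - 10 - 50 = -l^3 + 15*l^2 - 44*l - 60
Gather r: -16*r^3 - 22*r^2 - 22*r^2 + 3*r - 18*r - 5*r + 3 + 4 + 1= -16*r^3 - 44*r^2 - 20*r + 8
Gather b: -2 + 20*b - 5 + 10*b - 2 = 30*b - 9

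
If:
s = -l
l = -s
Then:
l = -s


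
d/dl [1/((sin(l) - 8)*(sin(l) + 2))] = 2*(3 - sin(l))*cos(l)/((sin(l) - 8)^2*(sin(l) + 2)^2)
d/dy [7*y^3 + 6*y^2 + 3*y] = 21*y^2 + 12*y + 3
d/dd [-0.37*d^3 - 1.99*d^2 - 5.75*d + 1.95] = -1.11*d^2 - 3.98*d - 5.75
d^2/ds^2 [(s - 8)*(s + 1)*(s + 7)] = 6*s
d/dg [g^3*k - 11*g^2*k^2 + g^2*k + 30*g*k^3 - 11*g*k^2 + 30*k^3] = k*(3*g^2 - 22*g*k + 2*g + 30*k^2 - 11*k)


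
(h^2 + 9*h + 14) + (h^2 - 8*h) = 2*h^2 + h + 14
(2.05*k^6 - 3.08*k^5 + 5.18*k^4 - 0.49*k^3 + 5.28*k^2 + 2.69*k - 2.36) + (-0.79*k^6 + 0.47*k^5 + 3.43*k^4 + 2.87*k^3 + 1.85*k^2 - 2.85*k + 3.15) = 1.26*k^6 - 2.61*k^5 + 8.61*k^4 + 2.38*k^3 + 7.13*k^2 - 0.16*k + 0.79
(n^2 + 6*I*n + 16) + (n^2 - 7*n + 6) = 2*n^2 - 7*n + 6*I*n + 22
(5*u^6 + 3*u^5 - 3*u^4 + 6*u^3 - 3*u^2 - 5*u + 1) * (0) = 0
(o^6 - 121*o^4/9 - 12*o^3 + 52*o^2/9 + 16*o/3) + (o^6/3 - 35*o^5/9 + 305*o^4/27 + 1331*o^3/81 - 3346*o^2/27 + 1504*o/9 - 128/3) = 4*o^6/3 - 35*o^5/9 - 58*o^4/27 + 359*o^3/81 - 3190*o^2/27 + 1552*o/9 - 128/3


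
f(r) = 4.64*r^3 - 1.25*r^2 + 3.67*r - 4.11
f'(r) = 13.92*r^2 - 2.5*r + 3.67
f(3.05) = 127.10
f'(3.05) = 125.54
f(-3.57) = -244.26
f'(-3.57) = 190.00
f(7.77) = 2125.55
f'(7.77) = 824.64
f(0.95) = 2.23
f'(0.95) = 13.86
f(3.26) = 155.33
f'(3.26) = 143.46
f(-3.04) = -157.18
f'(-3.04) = 139.91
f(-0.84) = -10.82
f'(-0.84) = 15.59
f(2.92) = 111.47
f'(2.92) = 115.06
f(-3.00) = -151.65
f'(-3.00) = 136.45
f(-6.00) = -1073.37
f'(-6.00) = 519.79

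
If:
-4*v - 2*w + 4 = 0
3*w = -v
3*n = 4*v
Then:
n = 8/5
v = 6/5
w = -2/5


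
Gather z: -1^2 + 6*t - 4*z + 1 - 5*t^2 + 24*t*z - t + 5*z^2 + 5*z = -5*t^2 + 5*t + 5*z^2 + z*(24*t + 1)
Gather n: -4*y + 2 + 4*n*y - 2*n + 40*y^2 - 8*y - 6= n*(4*y - 2) + 40*y^2 - 12*y - 4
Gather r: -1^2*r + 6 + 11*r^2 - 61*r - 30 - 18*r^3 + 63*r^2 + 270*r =-18*r^3 + 74*r^2 + 208*r - 24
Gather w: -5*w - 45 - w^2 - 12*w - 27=-w^2 - 17*w - 72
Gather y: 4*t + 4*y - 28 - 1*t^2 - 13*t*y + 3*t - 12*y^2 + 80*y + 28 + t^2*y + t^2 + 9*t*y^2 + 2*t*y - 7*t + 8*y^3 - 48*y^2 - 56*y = 8*y^3 + y^2*(9*t - 60) + y*(t^2 - 11*t + 28)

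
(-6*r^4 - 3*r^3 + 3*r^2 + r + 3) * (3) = -18*r^4 - 9*r^3 + 9*r^2 + 3*r + 9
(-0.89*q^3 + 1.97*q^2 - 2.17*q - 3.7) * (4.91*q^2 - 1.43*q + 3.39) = -4.3699*q^5 + 10.9454*q^4 - 16.4889*q^3 - 8.3856*q^2 - 2.0653*q - 12.543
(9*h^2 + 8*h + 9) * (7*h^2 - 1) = 63*h^4 + 56*h^3 + 54*h^2 - 8*h - 9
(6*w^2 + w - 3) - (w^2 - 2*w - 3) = 5*w^2 + 3*w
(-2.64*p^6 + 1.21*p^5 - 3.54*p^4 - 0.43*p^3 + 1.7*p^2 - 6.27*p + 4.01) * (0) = 0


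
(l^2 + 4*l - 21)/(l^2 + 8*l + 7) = (l - 3)/(l + 1)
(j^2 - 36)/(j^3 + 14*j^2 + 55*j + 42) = (j - 6)/(j^2 + 8*j + 7)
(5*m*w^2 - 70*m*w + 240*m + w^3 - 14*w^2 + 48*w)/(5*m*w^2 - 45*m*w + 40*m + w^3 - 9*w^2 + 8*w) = (w - 6)/(w - 1)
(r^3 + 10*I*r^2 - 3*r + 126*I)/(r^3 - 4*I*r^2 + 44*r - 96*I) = (r^2 + 4*I*r + 21)/(r^2 - 10*I*r - 16)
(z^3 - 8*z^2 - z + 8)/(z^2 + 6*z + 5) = (z^2 - 9*z + 8)/(z + 5)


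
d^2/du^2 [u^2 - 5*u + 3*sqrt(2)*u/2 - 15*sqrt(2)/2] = 2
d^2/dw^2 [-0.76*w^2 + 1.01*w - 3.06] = -1.52000000000000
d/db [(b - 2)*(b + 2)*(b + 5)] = 3*b^2 + 10*b - 4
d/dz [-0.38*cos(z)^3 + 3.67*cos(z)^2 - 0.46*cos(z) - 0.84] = (1.14*cos(z)^2 - 7.34*cos(z) + 0.46)*sin(z)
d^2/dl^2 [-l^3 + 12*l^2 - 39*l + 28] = 24 - 6*l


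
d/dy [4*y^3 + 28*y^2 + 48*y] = 12*y^2 + 56*y + 48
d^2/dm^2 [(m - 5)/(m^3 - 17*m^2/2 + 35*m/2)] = 4*(12*m^2 - 42*m + 49)/(m^3*(8*m^3 - 84*m^2 + 294*m - 343))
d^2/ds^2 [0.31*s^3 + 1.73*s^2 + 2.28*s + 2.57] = 1.86*s + 3.46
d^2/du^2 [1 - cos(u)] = cos(u)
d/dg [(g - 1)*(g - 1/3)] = 2*g - 4/3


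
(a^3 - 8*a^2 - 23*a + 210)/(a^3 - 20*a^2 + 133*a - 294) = (a + 5)/(a - 7)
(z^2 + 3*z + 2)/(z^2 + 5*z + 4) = (z + 2)/(z + 4)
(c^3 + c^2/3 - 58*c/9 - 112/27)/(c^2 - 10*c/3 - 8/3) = (c^2 - c/3 - 56/9)/(c - 4)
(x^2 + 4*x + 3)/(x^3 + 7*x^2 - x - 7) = (x + 3)/(x^2 + 6*x - 7)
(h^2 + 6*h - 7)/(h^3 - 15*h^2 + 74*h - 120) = (h^2 + 6*h - 7)/(h^3 - 15*h^2 + 74*h - 120)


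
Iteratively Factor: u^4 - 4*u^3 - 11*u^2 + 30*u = (u)*(u^3 - 4*u^2 - 11*u + 30) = u*(u + 3)*(u^2 - 7*u + 10) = u*(u - 2)*(u + 3)*(u - 5)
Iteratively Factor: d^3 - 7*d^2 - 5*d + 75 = (d - 5)*(d^2 - 2*d - 15) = (d - 5)*(d + 3)*(d - 5)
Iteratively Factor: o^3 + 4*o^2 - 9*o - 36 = (o + 4)*(o^2 - 9) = (o + 3)*(o + 4)*(o - 3)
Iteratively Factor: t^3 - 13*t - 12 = (t + 3)*(t^2 - 3*t - 4) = (t + 1)*(t + 3)*(t - 4)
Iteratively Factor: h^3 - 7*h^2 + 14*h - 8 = (h - 2)*(h^2 - 5*h + 4) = (h - 2)*(h - 1)*(h - 4)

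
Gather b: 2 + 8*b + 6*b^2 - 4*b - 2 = 6*b^2 + 4*b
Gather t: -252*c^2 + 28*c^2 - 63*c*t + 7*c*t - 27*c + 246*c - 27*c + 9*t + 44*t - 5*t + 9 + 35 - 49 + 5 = -224*c^2 + 192*c + t*(48 - 56*c)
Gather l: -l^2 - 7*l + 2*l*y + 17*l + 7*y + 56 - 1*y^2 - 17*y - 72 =-l^2 + l*(2*y + 10) - y^2 - 10*y - 16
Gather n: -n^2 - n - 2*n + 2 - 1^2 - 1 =-n^2 - 3*n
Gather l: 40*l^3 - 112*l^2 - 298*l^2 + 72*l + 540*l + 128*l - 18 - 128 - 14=40*l^3 - 410*l^2 + 740*l - 160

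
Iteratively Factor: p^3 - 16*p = (p - 4)*(p^2 + 4*p) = (p - 4)*(p + 4)*(p)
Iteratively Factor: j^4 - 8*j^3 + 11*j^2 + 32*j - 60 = (j - 5)*(j^3 - 3*j^2 - 4*j + 12) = (j - 5)*(j - 3)*(j^2 - 4) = (j - 5)*(j - 3)*(j - 2)*(j + 2)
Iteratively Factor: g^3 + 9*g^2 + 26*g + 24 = (g + 4)*(g^2 + 5*g + 6) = (g + 3)*(g + 4)*(g + 2)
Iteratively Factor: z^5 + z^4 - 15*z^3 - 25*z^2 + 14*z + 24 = (z + 3)*(z^4 - 2*z^3 - 9*z^2 + 2*z + 8) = (z - 4)*(z + 3)*(z^3 + 2*z^2 - z - 2) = (z - 4)*(z + 2)*(z + 3)*(z^2 - 1) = (z - 4)*(z + 1)*(z + 2)*(z + 3)*(z - 1)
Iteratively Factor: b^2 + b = (b)*(b + 1)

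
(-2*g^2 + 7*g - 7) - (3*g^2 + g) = -5*g^2 + 6*g - 7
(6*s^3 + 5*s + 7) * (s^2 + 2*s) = 6*s^5 + 12*s^4 + 5*s^3 + 17*s^2 + 14*s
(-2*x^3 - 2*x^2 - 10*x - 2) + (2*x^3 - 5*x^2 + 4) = -7*x^2 - 10*x + 2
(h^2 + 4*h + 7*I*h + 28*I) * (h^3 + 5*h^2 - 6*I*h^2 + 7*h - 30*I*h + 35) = h^5 + 9*h^4 + I*h^4 + 69*h^3 + 9*I*h^3 + 441*h^2 + 69*I*h^2 + 980*h + 441*I*h + 980*I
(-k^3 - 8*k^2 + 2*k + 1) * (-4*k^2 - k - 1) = 4*k^5 + 33*k^4 + k^3 + 2*k^2 - 3*k - 1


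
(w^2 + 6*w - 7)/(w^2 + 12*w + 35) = (w - 1)/(w + 5)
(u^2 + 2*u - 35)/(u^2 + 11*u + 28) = (u - 5)/(u + 4)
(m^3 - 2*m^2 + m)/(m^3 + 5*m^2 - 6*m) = (m - 1)/(m + 6)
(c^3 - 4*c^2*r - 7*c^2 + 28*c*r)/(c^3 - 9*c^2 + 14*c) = (c - 4*r)/(c - 2)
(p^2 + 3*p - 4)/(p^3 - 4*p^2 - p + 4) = (p + 4)/(p^2 - 3*p - 4)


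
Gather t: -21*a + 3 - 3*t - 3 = -21*a - 3*t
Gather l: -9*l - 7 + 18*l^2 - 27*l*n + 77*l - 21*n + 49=18*l^2 + l*(68 - 27*n) - 21*n + 42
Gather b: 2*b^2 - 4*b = 2*b^2 - 4*b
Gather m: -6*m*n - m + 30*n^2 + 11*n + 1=m*(-6*n - 1) + 30*n^2 + 11*n + 1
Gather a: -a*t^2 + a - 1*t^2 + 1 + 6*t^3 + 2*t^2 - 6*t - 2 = a*(1 - t^2) + 6*t^3 + t^2 - 6*t - 1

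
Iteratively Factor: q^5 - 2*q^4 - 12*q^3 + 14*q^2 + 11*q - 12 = (q + 3)*(q^4 - 5*q^3 + 3*q^2 + 5*q - 4) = (q + 1)*(q + 3)*(q^3 - 6*q^2 + 9*q - 4) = (q - 4)*(q + 1)*(q + 3)*(q^2 - 2*q + 1) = (q - 4)*(q - 1)*(q + 1)*(q + 3)*(q - 1)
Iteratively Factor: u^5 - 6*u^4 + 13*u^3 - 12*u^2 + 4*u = (u - 1)*(u^4 - 5*u^3 + 8*u^2 - 4*u) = (u - 1)^2*(u^3 - 4*u^2 + 4*u) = (u - 2)*(u - 1)^2*(u^2 - 2*u) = u*(u - 2)*(u - 1)^2*(u - 2)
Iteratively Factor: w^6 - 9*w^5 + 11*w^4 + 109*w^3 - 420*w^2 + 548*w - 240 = (w - 2)*(w^5 - 7*w^4 - 3*w^3 + 103*w^2 - 214*w + 120) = (w - 3)*(w - 2)*(w^4 - 4*w^3 - 15*w^2 + 58*w - 40) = (w - 3)*(w - 2)*(w + 4)*(w^3 - 8*w^2 + 17*w - 10) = (w - 3)*(w - 2)^2*(w + 4)*(w^2 - 6*w + 5) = (w - 5)*(w - 3)*(w - 2)^2*(w + 4)*(w - 1)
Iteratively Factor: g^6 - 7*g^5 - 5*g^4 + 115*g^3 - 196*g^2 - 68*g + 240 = (g - 3)*(g^5 - 4*g^4 - 17*g^3 + 64*g^2 - 4*g - 80) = (g - 3)*(g - 2)*(g^4 - 2*g^3 - 21*g^2 + 22*g + 40) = (g - 3)*(g - 2)*(g + 4)*(g^3 - 6*g^2 + 3*g + 10) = (g - 3)*(g - 2)*(g + 1)*(g + 4)*(g^2 - 7*g + 10) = (g - 5)*(g - 3)*(g - 2)*(g + 1)*(g + 4)*(g - 2)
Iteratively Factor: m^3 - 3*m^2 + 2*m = (m - 2)*(m^2 - m) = m*(m - 2)*(m - 1)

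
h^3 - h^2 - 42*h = h*(h - 7)*(h + 6)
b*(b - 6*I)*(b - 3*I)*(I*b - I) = I*b^4 + 9*b^3 - I*b^3 - 9*b^2 - 18*I*b^2 + 18*I*b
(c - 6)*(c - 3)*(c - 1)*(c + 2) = c^4 - 8*c^3 + 7*c^2 + 36*c - 36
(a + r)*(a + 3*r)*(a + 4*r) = a^3 + 8*a^2*r + 19*a*r^2 + 12*r^3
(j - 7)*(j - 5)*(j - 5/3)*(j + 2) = j^4 - 35*j^3/3 + 83*j^2/3 + 155*j/3 - 350/3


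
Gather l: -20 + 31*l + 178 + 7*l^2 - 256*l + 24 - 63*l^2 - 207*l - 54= -56*l^2 - 432*l + 128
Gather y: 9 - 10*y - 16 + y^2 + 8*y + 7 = y^2 - 2*y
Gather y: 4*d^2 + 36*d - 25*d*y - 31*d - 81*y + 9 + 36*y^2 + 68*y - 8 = 4*d^2 + 5*d + 36*y^2 + y*(-25*d - 13) + 1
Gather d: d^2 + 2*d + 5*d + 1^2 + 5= d^2 + 7*d + 6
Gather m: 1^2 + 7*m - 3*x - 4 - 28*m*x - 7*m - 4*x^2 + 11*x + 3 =-28*m*x - 4*x^2 + 8*x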